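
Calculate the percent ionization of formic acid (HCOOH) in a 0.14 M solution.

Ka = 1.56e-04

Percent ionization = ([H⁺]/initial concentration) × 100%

Using Ka equilibrium: x² + Ka×x - Ka×C = 0. Solving: [H⁺] = 4.5960e-03. Percent = (4.5960e-03/0.14) × 100

Percent ionization = 3.28%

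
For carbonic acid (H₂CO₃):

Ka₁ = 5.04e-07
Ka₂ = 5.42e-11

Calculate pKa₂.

pKa₂ = -log(Ka₂) = -log(5.42e-11) = 10.27.

pK_{a2} = 10.27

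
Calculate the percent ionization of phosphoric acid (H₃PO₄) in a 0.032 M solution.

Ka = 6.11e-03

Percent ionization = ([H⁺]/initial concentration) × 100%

Using Ka equilibrium: x² + Ka×x - Ka×C = 0. Solving: [H⁺] = 1.1258e-02. Percent = (1.1258e-02/0.032) × 100

Percent ionization = 35.2%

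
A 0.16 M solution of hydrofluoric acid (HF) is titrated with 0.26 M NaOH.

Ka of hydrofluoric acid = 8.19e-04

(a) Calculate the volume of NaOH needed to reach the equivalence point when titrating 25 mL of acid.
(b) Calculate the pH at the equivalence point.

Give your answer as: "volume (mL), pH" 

moles acid = 0.16 × 25/1000 = 0.004 mol; V_base = moles/0.26 × 1000 = 15.4 mL. At equivalence only the conjugate base is present: [A⁻] = 0.004/0.040 = 9.9048e-02 M. Kb = Kw/Ka = 1.22e-11; [OH⁻] = √(Kb × [A⁻]) = 1.0997e-06; pOH = 5.96; pH = 14 - pOH = 8.04.

V = 15.4 mL, pH = 8.04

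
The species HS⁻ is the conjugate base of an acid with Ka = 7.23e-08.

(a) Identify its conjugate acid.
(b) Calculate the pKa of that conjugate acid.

(a) The conjugate acid is formed by adding one H⁺ to HS⁻, giving H₂S. (b) pKa = -log(Ka) = -log(7.23e-08) = 7.14.

Conjugate acid: H₂S; pK_a = 7.14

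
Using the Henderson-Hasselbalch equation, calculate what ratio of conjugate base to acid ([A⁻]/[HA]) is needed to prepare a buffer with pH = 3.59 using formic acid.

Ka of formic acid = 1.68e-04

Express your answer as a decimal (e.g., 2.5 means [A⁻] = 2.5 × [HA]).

pKa = -log(1.68e-04) = 3.7747. pH = pKa + log([A⁻]/[HA]), so log([A⁻]/[HA]) = pH − pKa = 3.59 − 3.7747 = -0.1847. [A⁻]/[HA] = 10^(-0.1847) = 0.654

[A⁻]/[HA] = 0.654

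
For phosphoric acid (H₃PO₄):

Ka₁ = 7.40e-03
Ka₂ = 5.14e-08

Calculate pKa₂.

pKa₂ = -log(Ka₂) = -log(5.14e-08) = 7.29.

pK_{a2} = 7.29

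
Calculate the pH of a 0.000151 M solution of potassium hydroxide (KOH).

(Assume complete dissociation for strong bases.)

[OH⁻] = 0.000151 M for strong base. pOH = -log[OH⁻] = 3.82, pH = 14 - pOH

pH = 10.18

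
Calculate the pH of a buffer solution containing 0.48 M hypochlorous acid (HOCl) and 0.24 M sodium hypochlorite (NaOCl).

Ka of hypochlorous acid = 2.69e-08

pKa = -log(2.69e-08) = 7.57. pH = pKa + log([A⁻]/[HA]) = 7.57 + log(0.24/0.48)

pH = 7.27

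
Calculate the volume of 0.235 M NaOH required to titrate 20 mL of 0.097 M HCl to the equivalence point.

At equivalence: moles acid = moles base. moles HCl = 0.097 × 20/1000 = 0.00194 mol. V_base = moles / 0.235 × 1000 = 8.3 mL.

V_{base} = 8.3 mL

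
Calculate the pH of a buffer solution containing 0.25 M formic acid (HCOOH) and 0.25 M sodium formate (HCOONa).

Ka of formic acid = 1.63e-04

pKa = -log(1.63e-04) = 3.79. pH = pKa + log([A⁻]/[HA]) = 3.79 + log(0.25/0.25)

pH = 3.79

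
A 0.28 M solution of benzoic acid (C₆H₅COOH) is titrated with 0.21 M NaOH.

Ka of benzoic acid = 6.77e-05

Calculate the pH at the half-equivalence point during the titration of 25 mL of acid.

At half-equivalence [HA] = [A⁻], so Henderson-Hasselbalch gives pH = pKa = -log(6.77e-05) = 4.17.

pH = pKa = 4.17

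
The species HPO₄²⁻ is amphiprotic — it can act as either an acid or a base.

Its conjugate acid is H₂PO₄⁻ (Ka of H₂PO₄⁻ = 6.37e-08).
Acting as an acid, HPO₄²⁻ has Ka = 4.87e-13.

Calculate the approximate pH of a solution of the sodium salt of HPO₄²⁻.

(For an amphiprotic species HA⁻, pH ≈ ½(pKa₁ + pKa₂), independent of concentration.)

pKa₁ = -log(6.37e-08) = 7.20; pKa₂ = -log(4.87e-13) = 12.31. For an amphiprotic species, pH ≈ ½(pKa₁ + pKa₂) = ½(7.20 + 12.31) = 9.75.

pH = 9.75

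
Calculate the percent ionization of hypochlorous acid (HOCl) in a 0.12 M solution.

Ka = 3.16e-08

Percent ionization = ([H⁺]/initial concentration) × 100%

Using Ka equilibrium: x² + Ka×x - Ka×C = 0. Solving: [H⁺] = 6.1563e-05. Percent = (6.1563e-05/0.12) × 100

Percent ionization = 0.0513%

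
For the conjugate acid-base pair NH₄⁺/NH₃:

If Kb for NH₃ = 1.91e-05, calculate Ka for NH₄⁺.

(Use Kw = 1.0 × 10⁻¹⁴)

For a conjugate pair Ka × Kb = Kw, so Ka = Kw/Kb = 1.0 × 10⁻¹⁴ / 1.91e-05 = 5.24e-10.

K_a = 5.24e-10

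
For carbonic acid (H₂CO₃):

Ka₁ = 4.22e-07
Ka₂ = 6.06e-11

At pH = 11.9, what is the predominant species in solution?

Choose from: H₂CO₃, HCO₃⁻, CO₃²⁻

pKa₁ = 6.37, pKa₂ = 10.22. For a polyprotic acid the predominant species crosses at each pKa: below pKa_n the protonated form dominates, above it the deprotonated form does. At pH = 11.9, the predominant species is CO₃²⁻.

CO₃²⁻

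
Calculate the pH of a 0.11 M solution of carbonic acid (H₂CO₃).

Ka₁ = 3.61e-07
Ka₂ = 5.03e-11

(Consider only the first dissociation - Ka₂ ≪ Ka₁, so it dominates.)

First dissociation dominates. From Ka₁ = [H⁺][HA⁻]/[H₂A], x² + Ka₁·x − Ka₁·C = 0 with C = 0.11 M and Ka₁ = 3.61e-07. Solving: [H⁺] = (−Ka₁ + √(Ka₁² + 4·Ka₁·C)) / 2 = 1.9909e-04 M. pH = -log(1.9909e-04) = 3.70.

pH = 3.70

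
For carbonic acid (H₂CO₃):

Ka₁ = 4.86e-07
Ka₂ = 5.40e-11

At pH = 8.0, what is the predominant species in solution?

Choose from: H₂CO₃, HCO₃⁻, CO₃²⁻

pKa₁ = 6.31, pKa₂ = 10.27. For a polyprotic acid the predominant species crosses at each pKa: below pKa_n the protonated form dominates, above it the deprotonated form does. At pH = 8.0, the predominant species is HCO₃⁻.

HCO₃⁻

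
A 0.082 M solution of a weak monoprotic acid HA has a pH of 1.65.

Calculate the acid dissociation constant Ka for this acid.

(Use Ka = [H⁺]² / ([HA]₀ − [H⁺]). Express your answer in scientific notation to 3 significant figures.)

[H⁺] = 10^(−pH) = 10^(−1.65) = 2.239e-02 M. For HA ⇌ H⁺ + A⁻, Ka = [H⁺][A⁻]/[HA] = [H⁺]² / ([HA]₀ − [H⁺]) = (2.239e-02)² / (0.082 − 2.239e-02) = 8.41e-03.

K_a = 8.41e-03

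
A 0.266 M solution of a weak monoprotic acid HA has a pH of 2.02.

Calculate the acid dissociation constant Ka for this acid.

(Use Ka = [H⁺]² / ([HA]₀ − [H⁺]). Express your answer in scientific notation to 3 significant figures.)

[H⁺] = 10^(−pH) = 10^(−2.02) = 9.550e-03 M. For HA ⇌ H⁺ + A⁻, Ka = [H⁺][A⁻]/[HA] = [H⁺]² / ([HA]₀ − [H⁺]) = (9.550e-03)² / (0.266 − 9.550e-03) = 3.56e-04.

K_a = 3.56e-04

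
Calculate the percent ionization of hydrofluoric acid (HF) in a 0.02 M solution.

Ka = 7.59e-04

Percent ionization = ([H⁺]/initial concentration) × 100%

Using Ka equilibrium: x² + Ka×x - Ka×C = 0. Solving: [H⁺] = 3.5351e-03. Percent = (3.5351e-03/0.02) × 100

Percent ionization = 17.7%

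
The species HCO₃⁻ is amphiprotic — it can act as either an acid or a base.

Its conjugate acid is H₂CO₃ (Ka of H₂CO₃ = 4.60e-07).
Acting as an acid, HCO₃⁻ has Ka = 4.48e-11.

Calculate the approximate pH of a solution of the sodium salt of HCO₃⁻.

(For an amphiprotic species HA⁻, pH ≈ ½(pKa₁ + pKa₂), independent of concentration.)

pKa₁ = -log(4.60e-07) = 6.34; pKa₂ = -log(4.48e-11) = 10.35. For an amphiprotic species, pH ≈ ½(pKa₁ + pKa₂) = ½(6.34 + 10.35) = 8.34.

pH = 8.34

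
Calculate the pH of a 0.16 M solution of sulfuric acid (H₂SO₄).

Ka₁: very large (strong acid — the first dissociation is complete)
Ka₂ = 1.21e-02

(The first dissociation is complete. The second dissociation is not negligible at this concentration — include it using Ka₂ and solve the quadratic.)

First dissociation is complete: [H⁺]₀ = [HSO₄⁻]₀ = C = 0.16 M. Second dissociation HSO₄⁻ ⇌ H⁺ + SO₄²⁻: let x = [SO₄²⁻]. Ka₂ = (C + x)·x / (C − x) = 1.21e-02 → x² + (C + Ka₂)·x − Ka₂·C = 0 → x² + 0.17210·x − 1.936e-03 = 0. x = (−0.17210 + √(0.17210² + 4 × 1.936e-03)) / 2 = 1.0597e-02 M. [H⁺] = C + x = 0.16 + 1.0597e-02 = 1.7060e-01 M. pH = -log(1.7060e-01) = 0.77.

pH = 0.77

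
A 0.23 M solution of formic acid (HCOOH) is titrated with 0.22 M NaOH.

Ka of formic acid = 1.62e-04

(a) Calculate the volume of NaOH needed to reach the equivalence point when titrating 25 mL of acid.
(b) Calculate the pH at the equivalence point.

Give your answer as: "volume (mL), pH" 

moles acid = 0.23 × 25/1000 = 0.00575 mol; V_base = moles/0.22 × 1000 = 26.1 mL. At equivalence only the conjugate base is present: [A⁻] = 0.00575/0.051 = 1.1244e-01 M. Kb = Kw/Ka = 6.17e-11; [OH⁻] = √(Kb × [A⁻]) = 2.6346e-06; pOH = 5.58; pH = 14 - pOH = 8.42.

V = 26.1 mL, pH = 8.42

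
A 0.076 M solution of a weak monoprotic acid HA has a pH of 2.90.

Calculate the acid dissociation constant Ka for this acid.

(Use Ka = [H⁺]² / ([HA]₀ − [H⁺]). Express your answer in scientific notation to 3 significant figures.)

[H⁺] = 10^(−pH) = 10^(−2.90) = 1.259e-03 M. For HA ⇌ H⁺ + A⁻, Ka = [H⁺][A⁻]/[HA] = [H⁺]² / ([HA]₀ − [H⁺]) = (1.259e-03)² / (0.076 − 1.259e-03) = 2.12e-05.

K_a = 2.12e-05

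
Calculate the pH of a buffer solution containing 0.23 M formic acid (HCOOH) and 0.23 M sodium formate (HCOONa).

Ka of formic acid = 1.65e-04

pKa = -log(1.65e-04) = 3.78. pH = pKa + log([A⁻]/[HA]) = 3.78 + log(0.23/0.23)

pH = 3.78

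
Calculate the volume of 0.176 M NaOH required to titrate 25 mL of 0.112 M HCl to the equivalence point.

At equivalence: moles acid = moles base. moles HCl = 0.112 × 25/1000 = 0.0028 mol. V_base = moles / 0.176 × 1000 = 15.9 mL.

V_{base} = 15.9 mL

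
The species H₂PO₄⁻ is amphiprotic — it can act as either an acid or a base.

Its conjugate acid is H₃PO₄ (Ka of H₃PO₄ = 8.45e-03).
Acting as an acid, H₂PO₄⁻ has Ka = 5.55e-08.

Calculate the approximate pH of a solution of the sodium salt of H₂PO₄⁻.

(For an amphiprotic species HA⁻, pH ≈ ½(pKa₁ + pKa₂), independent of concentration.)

pKa₁ = -log(8.45e-03) = 2.07; pKa₂ = -log(5.55e-08) = 7.26. For an amphiprotic species, pH ≈ ½(pKa₁ + pKa₂) = ½(2.07 + 7.26) = 4.66.

pH = 4.66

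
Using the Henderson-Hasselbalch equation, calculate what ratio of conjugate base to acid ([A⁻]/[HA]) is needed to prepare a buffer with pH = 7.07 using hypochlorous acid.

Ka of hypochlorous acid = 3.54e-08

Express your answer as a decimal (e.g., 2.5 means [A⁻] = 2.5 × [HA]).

pKa = -log(3.54e-08) = 7.4510. pH = pKa + log([A⁻]/[HA]), so log([A⁻]/[HA]) = pH − pKa = 7.07 − 7.4510 = -0.3810. [A⁻]/[HA] = 10^(-0.3810) = 0.416

[A⁻]/[HA] = 0.416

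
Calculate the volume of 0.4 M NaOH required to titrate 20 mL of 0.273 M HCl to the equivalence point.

At equivalence: moles acid = moles base. moles HCl = 0.273 × 20/1000 = 0.00546 mol. V_base = moles / 0.4 × 1000 = 13.7 mL.

V_{base} = 13.7 mL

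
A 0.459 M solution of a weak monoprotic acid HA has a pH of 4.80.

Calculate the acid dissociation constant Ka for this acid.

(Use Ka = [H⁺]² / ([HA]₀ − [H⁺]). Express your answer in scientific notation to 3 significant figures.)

[H⁺] = 10^(−pH) = 10^(−4.80) = 1.585e-05 M. For HA ⇌ H⁺ + A⁻, Ka = [H⁺][A⁻]/[HA] = [H⁺]² / ([HA]₀ − [H⁺]) = (1.585e-05)² / (0.459 − 1.585e-05) = 5.47e-10.

K_a = 5.47e-10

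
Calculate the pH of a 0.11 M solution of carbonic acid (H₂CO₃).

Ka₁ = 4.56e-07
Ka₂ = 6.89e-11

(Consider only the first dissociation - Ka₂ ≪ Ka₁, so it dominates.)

First dissociation dominates. From Ka₁ = [H⁺][HA⁻]/[H₂A], x² + Ka₁·x − Ka₁·C = 0 with C = 0.11 M and Ka₁ = 4.56e-07. Solving: [H⁺] = (−Ka₁ + √(Ka₁² + 4·Ka₁·C)) / 2 = 2.2374e-04 M. pH = -log(2.2374e-04) = 3.65.

pH = 3.65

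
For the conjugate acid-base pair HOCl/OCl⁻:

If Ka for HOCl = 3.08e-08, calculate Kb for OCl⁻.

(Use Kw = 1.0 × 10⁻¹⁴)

For a conjugate pair Ka × Kb = Kw, so Kb = Kw/Ka = 1.0 × 10⁻¹⁴ / 3.08e-08 = 3.25e-07.

K_b = 3.25e-07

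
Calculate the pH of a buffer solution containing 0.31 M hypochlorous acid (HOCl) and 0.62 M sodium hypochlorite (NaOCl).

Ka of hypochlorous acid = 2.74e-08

pKa = -log(2.74e-08) = 7.56. pH = pKa + log([A⁻]/[HA]) = 7.56 + log(0.62/0.31)

pH = 7.86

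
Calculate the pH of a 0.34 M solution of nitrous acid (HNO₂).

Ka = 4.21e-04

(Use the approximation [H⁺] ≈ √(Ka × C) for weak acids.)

[H⁺] = √(Ka × C) = √(4.21e-04 × 0.34) = 1.1964e-02. pH = -log(1.1964e-02)

pH = 1.92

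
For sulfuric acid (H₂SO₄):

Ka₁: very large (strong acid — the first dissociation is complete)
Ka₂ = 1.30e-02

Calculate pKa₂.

pKa₂ = -log(Ka₂) = -log(1.30e-02) = 1.89.

pK_{a2} = 1.89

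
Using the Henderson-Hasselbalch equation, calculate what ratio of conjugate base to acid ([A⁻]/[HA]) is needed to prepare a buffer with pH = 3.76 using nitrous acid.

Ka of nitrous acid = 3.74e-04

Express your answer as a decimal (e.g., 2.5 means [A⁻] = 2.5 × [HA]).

pKa = -log(3.74e-04) = 3.4271. pH = pKa + log([A⁻]/[HA]), so log([A⁻]/[HA]) = pH − pKa = 3.76 − 3.4271 = 0.3329. [A⁻]/[HA] = 10^(0.3329) = 2.15

[A⁻]/[HA] = 2.15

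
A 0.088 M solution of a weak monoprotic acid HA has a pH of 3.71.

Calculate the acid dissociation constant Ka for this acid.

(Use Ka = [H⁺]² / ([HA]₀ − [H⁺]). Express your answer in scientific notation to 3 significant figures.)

[H⁺] = 10^(−pH) = 10^(−3.71) = 1.950e-04 M. For HA ⇌ H⁺ + A⁻, Ka = [H⁺][A⁻]/[HA] = [H⁺]² / ([HA]₀ − [H⁺]) = (1.950e-04)² / (0.088 − 1.950e-04) = 4.33e-07.

K_a = 4.33e-07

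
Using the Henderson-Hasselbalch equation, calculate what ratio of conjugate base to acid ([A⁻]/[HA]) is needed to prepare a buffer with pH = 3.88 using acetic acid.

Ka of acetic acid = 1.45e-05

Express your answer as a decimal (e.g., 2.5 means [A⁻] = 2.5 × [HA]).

pKa = -log(1.45e-05) = 4.8386. pH = pKa + log([A⁻]/[HA]), so log([A⁻]/[HA]) = pH − pKa = 3.88 − 4.8386 = -0.9586. [A⁻]/[HA] = 10^(-0.9586) = 0.110

[A⁻]/[HA] = 0.110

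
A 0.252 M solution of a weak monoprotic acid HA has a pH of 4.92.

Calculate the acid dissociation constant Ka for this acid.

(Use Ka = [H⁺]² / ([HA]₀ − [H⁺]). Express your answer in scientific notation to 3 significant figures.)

[H⁺] = 10^(−pH) = 10^(−4.92) = 1.202e-05 M. For HA ⇌ H⁺ + A⁻, Ka = [H⁺][A⁻]/[HA] = [H⁺]² / ([HA]₀ − [H⁺]) = (1.202e-05)² / (0.252 − 1.202e-05) = 5.74e-10.

K_a = 5.74e-10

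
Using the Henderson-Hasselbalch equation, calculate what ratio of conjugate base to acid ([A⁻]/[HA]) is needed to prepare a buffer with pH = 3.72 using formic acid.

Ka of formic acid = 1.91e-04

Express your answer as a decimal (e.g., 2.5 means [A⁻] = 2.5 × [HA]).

pKa = -log(1.91e-04) = 3.7190. pH = pKa + log([A⁻]/[HA]), so log([A⁻]/[HA]) = pH − pKa = 3.72 − 3.7190 = 0.0010. [A⁻]/[HA] = 10^(0.0010) = 1.00

[A⁻]/[HA] = 1.00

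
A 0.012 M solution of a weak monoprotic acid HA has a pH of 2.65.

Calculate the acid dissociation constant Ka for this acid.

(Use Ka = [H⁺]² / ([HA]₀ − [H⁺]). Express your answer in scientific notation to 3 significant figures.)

[H⁺] = 10^(−pH) = 10^(−2.65) = 2.239e-03 M. For HA ⇌ H⁺ + A⁻, Ka = [H⁺][A⁻]/[HA] = [H⁺]² / ([HA]₀ − [H⁺]) = (2.239e-03)² / (0.012 − 2.239e-03) = 5.13e-04.

K_a = 5.13e-04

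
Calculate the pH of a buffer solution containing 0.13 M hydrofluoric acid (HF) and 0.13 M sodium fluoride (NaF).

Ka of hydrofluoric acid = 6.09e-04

pKa = -log(6.09e-04) = 3.22. pH = pKa + log([A⁻]/[HA]) = 3.22 + log(0.13/0.13)

pH = 3.22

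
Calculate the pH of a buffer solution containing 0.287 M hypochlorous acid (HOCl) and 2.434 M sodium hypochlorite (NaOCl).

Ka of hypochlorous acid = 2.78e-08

pKa = -log(2.78e-08) = 7.56. pH = pKa + log([A⁻]/[HA]) = 7.56 + log(2.434/0.287)

pH = 8.48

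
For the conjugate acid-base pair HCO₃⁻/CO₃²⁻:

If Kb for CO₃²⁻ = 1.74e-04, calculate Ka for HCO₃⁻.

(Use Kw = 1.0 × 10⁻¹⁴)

For a conjugate pair Ka × Kb = Kw, so Ka = Kw/Kb = 1.0 × 10⁻¹⁴ / 1.74e-04 = 5.75e-11.

K_a = 5.75e-11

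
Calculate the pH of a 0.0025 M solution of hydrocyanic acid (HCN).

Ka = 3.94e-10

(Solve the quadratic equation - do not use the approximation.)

x² + Ka×x - Ka×C = 0. Using quadratic formula: [H⁺] = 9.9227e-07

pH = 6.00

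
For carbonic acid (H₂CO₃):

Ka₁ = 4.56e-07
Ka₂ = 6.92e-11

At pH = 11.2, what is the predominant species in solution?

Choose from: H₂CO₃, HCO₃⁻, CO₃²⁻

pKa₁ = 6.34, pKa₂ = 10.16. For a polyprotic acid the predominant species crosses at each pKa: below pKa_n the protonated form dominates, above it the deprotonated form does. At pH = 11.2, the predominant species is CO₃²⁻.

CO₃²⁻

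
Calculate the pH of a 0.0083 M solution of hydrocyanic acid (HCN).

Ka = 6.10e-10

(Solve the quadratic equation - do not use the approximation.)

x² + Ka×x - Ka×C = 0. Using quadratic formula: [H⁺] = 2.2498e-06

pH = 5.65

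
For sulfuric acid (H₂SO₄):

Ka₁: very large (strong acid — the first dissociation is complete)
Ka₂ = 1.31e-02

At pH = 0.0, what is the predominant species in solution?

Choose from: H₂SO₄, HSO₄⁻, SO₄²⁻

The first dissociation is complete, so H₂SO₄ itself is never the predominant species in water; pKa₂ = -log(1.31e-02) = 1.88. For a polyprotic acid the predominant species crosses at each pKa: below pKa_n the protonated form dominates, above it the deprotonated form does. At pH = 0.0, the predominant species is HSO₄⁻.

HSO₄⁻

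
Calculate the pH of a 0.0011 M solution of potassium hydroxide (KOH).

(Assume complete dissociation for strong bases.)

[OH⁻] = 0.0011 M for strong base. pOH = -log[OH⁻] = 2.96, pH = 14 - pOH

pH = 11.04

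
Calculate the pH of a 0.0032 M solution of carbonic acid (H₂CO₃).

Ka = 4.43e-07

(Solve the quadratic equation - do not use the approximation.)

x² + Ka×x - Ka×C = 0. Using quadratic formula: [H⁺] = 3.7430e-05

pH = 4.43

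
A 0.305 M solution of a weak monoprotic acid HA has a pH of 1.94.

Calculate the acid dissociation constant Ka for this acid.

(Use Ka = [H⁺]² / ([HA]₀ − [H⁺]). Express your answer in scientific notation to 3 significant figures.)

[H⁺] = 10^(−pH) = 10^(−1.94) = 1.148e-02 M. For HA ⇌ H⁺ + A⁻, Ka = [H⁺][A⁻]/[HA] = [H⁺]² / ([HA]₀ − [H⁺]) = (1.148e-02)² / (0.305 − 1.148e-02) = 4.49e-04.

K_a = 4.49e-04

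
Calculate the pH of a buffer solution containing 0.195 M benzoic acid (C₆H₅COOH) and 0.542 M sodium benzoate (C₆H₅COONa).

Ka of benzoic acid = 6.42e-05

pKa = -log(6.42e-05) = 4.19. pH = pKa + log([A⁻]/[HA]) = 4.19 + log(0.542/0.195)

pH = 4.64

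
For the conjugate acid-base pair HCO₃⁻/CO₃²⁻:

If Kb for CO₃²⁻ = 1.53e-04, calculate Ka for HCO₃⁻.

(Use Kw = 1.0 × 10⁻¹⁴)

For a conjugate pair Ka × Kb = Kw, so Ka = Kw/Kb = 1.0 × 10⁻¹⁴ / 1.53e-04 = 6.54e-11.

K_a = 6.54e-11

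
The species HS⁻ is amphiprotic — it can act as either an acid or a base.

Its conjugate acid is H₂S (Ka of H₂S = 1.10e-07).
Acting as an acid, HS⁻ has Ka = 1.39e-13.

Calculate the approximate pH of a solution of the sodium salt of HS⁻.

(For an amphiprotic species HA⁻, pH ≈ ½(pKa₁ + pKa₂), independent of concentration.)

pKa₁ = -log(1.10e-07) = 6.96; pKa₂ = -log(1.39e-13) = 12.86. For an amphiprotic species, pH ≈ ½(pKa₁ + pKa₂) = ½(6.96 + 12.86) = 9.91.

pH = 9.91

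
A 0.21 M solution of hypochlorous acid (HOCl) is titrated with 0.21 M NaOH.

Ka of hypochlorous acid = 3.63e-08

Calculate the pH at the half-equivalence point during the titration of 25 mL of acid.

At half-equivalence [HA] = [A⁻], so Henderson-Hasselbalch gives pH = pKa = -log(3.63e-08) = 7.44.

pH = pKa = 7.44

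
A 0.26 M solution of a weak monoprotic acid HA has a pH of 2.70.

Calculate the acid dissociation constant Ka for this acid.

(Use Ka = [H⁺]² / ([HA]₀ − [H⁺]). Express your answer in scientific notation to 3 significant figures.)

[H⁺] = 10^(−pH) = 10^(−2.70) = 1.995e-03 M. For HA ⇌ H⁺ + A⁻, Ka = [H⁺][A⁻]/[HA] = [H⁺]² / ([HA]₀ − [H⁺]) = (1.995e-03)² / (0.26 − 1.995e-03) = 1.54e-05.

K_a = 1.54e-05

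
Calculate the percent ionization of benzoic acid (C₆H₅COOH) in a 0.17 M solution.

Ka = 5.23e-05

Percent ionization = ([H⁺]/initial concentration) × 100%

Using Ka equilibrium: x² + Ka×x - Ka×C = 0. Solving: [H⁺] = 2.9557e-03. Percent = (2.9557e-03/0.17) × 100

Percent ionization = 1.74%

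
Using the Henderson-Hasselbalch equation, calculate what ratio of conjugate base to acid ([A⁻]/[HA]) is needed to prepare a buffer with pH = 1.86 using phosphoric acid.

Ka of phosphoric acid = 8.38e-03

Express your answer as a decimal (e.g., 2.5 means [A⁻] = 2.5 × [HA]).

pKa = -log(8.38e-03) = 2.0768. pH = pKa + log([A⁻]/[HA]), so log([A⁻]/[HA]) = pH − pKa = 1.86 − 2.0768 = -0.2168. [A⁻]/[HA] = 10^(-0.2168) = 0.607

[A⁻]/[HA] = 0.607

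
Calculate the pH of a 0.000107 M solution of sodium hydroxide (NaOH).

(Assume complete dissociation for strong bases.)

[OH⁻] = 0.000107 M for strong base. pOH = -log[OH⁻] = 3.97, pH = 14 - pOH

pH = 10.03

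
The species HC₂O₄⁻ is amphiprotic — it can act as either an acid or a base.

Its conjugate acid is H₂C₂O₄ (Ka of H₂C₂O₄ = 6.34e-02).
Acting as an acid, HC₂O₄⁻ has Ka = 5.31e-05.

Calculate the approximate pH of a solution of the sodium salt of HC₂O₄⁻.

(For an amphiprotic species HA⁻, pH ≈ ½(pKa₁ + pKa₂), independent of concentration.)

pKa₁ = -log(6.34e-02) = 1.20; pKa₂ = -log(5.31e-05) = 4.27. For an amphiprotic species, pH ≈ ½(pKa₁ + pKa₂) = ½(1.20 + 4.27) = 2.74.

pH = 2.74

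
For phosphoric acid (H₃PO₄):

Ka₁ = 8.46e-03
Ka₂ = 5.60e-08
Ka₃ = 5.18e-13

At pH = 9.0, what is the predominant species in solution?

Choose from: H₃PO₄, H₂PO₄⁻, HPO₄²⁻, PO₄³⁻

pKa₁ = 2.07, pKa₂ = 7.25, pKa₃ = 12.29. For a polyprotic acid the predominant species crosses at each pKa: below pKa_n the protonated form dominates, above it the deprotonated form does. At pH = 9.0, the predominant species is HPO₄²⁻.

HPO₄²⁻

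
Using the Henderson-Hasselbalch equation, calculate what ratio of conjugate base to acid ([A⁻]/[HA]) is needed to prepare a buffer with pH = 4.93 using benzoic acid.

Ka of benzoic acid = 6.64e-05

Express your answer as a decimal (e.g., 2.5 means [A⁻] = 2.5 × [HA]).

pKa = -log(6.64e-05) = 4.1778. pH = pKa + log([A⁻]/[HA]), so log([A⁻]/[HA]) = pH − pKa = 4.93 − 4.1778 = 0.7522. [A⁻]/[HA] = 10^(0.7522) = 5.65

[A⁻]/[HA] = 5.65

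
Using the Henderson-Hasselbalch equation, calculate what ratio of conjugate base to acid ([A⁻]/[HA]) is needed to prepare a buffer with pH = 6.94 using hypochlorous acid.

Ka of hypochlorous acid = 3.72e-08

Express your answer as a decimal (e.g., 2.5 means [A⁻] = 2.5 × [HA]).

pKa = -log(3.72e-08) = 7.4295. pH = pKa + log([A⁻]/[HA]), so log([A⁻]/[HA]) = pH − pKa = 6.94 − 7.4295 = -0.4895. [A⁻]/[HA] = 10^(-0.4895) = 0.324

[A⁻]/[HA] = 0.324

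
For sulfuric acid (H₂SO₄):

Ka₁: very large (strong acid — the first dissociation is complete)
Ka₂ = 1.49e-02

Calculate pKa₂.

pKa₂ = -log(Ka₂) = -log(1.49e-02) = 1.83.

pK_{a2} = 1.83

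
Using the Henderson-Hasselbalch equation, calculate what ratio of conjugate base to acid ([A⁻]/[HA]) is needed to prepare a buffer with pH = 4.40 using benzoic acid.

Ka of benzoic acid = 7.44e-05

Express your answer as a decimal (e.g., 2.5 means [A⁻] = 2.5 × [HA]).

pKa = -log(7.44e-05) = 4.1284. pH = pKa + log([A⁻]/[HA]), so log([A⁻]/[HA]) = pH − pKa = 4.40 − 4.1284 = 0.2716. [A⁻]/[HA] = 10^(0.2716) = 1.87

[A⁻]/[HA] = 1.87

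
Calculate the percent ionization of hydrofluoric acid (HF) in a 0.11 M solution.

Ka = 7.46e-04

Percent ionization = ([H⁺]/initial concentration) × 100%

Using Ka equilibrium: x² + Ka×x - Ka×C = 0. Solving: [H⁺] = 8.6934e-03. Percent = (8.6934e-03/0.11) × 100

Percent ionization = 7.9%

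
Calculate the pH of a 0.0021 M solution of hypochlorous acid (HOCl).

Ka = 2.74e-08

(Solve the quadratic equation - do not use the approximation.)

x² + Ka×x - Ka×C = 0. Using quadratic formula: [H⁺] = 7.5718e-06

pH = 5.12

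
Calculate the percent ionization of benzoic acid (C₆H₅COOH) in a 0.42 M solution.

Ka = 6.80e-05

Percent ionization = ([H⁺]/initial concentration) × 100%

Using Ka equilibrium: x² + Ka×x - Ka×C = 0. Solving: [H⁺] = 5.3103e-03. Percent = (5.3103e-03/0.42) × 100

Percent ionization = 1.26%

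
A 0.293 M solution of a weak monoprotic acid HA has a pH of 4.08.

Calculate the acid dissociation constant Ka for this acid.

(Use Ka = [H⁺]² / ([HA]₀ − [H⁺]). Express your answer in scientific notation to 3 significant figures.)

[H⁺] = 10^(−pH) = 10^(−4.08) = 8.318e-05 M. For HA ⇌ H⁺ + A⁻, Ka = [H⁺][A⁻]/[HA] = [H⁺]² / ([HA]₀ − [H⁺]) = (8.318e-05)² / (0.293 − 8.318e-05) = 2.36e-08.

K_a = 2.36e-08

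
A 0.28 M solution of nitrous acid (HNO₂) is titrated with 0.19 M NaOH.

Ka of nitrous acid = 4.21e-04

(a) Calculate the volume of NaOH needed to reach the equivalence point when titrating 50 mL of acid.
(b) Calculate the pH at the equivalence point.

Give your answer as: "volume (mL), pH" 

moles acid = 0.28 × 50/1000 = 0.014 mol; V_base = moles/0.19 × 1000 = 73.7 mL. At equivalence only the conjugate base is present: [A⁻] = 0.014/0.124 = 1.1319e-01 M. Kb = Kw/Ka = 2.38e-11; [OH⁻] = √(Kb × [A⁻]) = 1.6397e-06; pOH = 5.79; pH = 14 - pOH = 8.21.

V = 73.7 mL, pH = 8.21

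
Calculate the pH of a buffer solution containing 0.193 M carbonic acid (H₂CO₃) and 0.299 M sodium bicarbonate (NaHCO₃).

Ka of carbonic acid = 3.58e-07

pKa = -log(3.58e-07) = 6.45. pH = pKa + log([A⁻]/[HA]) = 6.45 + log(0.299/0.193)

pH = 6.64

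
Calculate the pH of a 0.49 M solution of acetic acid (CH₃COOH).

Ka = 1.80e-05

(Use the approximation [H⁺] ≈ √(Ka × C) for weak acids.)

[H⁺] = √(Ka × C) = √(1.80e-05 × 0.49) = 2.9698e-03. pH = -log(2.9698e-03)

pH = 2.53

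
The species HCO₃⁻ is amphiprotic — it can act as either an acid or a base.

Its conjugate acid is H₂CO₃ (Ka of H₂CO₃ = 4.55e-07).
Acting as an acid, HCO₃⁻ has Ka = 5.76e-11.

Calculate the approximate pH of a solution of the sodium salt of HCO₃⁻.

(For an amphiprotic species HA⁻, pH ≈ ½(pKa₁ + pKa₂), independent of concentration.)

pKa₁ = -log(4.55e-07) = 6.34; pKa₂ = -log(5.76e-11) = 10.24. For an amphiprotic species, pH ≈ ½(pKa₁ + pKa₂) = ½(6.34 + 10.24) = 8.29.

pH = 8.29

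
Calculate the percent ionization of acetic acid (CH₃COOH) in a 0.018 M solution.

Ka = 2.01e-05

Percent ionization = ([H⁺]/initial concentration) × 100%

Using Ka equilibrium: x² + Ka×x - Ka×C = 0. Solving: [H⁺] = 5.9153e-04. Percent = (5.9153e-04/0.018) × 100

Percent ionization = 3.29%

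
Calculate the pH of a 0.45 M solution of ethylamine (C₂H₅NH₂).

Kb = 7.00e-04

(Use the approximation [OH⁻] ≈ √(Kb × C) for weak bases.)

[OH⁻] = √(Kb × C) = √(7.00e-04 × 0.45) = 1.7748e-02. pOH = 1.75, pH = 14 - pOH

pH = 12.25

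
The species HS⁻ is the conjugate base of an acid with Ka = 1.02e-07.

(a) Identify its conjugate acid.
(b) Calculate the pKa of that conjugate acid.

(a) The conjugate acid is formed by adding one H⁺ to HS⁻, giving H₂S. (b) pKa = -log(Ka) = -log(1.02e-07) = 6.99.

Conjugate acid: H₂S; pK_a = 6.99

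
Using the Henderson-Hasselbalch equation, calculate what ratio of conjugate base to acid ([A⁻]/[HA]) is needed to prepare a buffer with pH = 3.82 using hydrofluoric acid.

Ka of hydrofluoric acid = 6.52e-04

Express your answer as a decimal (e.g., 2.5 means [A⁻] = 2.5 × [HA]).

pKa = -log(6.52e-04) = 3.1858. pH = pKa + log([A⁻]/[HA]), so log([A⁻]/[HA]) = pH − pKa = 3.82 − 3.1858 = 0.6342. [A⁻]/[HA] = 10^(0.6342) = 4.31

[A⁻]/[HA] = 4.31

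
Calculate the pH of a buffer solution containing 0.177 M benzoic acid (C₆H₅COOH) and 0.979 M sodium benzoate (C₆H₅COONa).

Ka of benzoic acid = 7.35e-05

pKa = -log(7.35e-05) = 4.13. pH = pKa + log([A⁻]/[HA]) = 4.13 + log(0.979/0.177)

pH = 4.88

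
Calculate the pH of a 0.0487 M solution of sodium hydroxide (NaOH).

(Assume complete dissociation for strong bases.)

[OH⁻] = 0.0487 M for strong base. pOH = -log[OH⁻] = 1.31, pH = 14 - pOH

pH = 12.69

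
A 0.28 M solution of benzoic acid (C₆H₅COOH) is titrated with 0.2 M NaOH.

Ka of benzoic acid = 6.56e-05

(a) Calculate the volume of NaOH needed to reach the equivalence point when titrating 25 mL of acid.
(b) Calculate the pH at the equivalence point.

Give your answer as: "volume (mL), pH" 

moles acid = 0.28 × 25/1000 = 0.007 mol; V_base = moles/0.2 × 1000 = 35.0 mL. At equivalence only the conjugate base is present: [A⁻] = 0.007/0.060 = 1.1667e-01 M. Kb = Kw/Ka = 1.52e-10; [OH⁻] = √(Kb × [A⁻]) = 4.2172e-06; pOH = 5.37; pH = 14 - pOH = 8.63.

V = 35.0 mL, pH = 8.63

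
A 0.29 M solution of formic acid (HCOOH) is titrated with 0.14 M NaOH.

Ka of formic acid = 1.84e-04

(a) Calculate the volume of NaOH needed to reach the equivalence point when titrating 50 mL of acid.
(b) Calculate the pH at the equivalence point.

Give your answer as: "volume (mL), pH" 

moles acid = 0.29 × 50/1000 = 0.0145 mol; V_base = moles/0.14 × 1000 = 103.6 mL. At equivalence only the conjugate base is present: [A⁻] = 0.0145/0.154 = 9.4419e-02 M. Kb = Kw/Ka = 5.43e-11; [OH⁻] = √(Kb × [A⁻]) = 2.2653e-06; pOH = 5.64; pH = 14 - pOH = 8.36.

V = 103.6 mL, pH = 8.36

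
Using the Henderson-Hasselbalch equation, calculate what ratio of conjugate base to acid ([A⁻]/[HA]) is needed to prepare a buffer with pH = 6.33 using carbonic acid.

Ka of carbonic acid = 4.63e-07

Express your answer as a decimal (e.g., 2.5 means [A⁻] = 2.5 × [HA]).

pKa = -log(4.63e-07) = 6.3344. pH = pKa + log([A⁻]/[HA]), so log([A⁻]/[HA]) = pH − pKa = 6.33 − 6.3344 = -0.0044. [A⁻]/[HA] = 10^(-0.0044) = 0.990

[A⁻]/[HA] = 0.990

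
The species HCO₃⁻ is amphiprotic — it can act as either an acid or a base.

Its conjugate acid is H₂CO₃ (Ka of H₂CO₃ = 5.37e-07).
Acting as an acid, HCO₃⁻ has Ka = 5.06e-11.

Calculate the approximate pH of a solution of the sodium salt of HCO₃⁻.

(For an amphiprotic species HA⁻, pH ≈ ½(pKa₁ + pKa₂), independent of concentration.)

pKa₁ = -log(5.37e-07) = 6.27; pKa₂ = -log(5.06e-11) = 10.30. For an amphiprotic species, pH ≈ ½(pKa₁ + pKa₂) = ½(6.27 + 10.30) = 8.28.

pH = 8.28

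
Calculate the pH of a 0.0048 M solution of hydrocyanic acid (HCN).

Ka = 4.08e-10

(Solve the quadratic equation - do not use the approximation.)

x² + Ka×x - Ka×C = 0. Using quadratic formula: [H⁺] = 1.3992e-06

pH = 5.85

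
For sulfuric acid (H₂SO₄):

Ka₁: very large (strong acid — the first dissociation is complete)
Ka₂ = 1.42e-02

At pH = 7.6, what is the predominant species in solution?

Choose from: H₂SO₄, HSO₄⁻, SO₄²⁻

The first dissociation is complete, so H₂SO₄ itself is never the predominant species in water; pKa₂ = -log(1.42e-02) = 1.85. For a polyprotic acid the predominant species crosses at each pKa: below pKa_n the protonated form dominates, above it the deprotonated form does. At pH = 7.6, the predominant species is SO₄²⁻.

SO₄²⁻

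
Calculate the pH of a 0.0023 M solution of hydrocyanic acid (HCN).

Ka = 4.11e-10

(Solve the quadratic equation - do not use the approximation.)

x² + Ka×x - Ka×C = 0. Using quadratic formula: [H⁺] = 9.7206e-07

pH = 6.01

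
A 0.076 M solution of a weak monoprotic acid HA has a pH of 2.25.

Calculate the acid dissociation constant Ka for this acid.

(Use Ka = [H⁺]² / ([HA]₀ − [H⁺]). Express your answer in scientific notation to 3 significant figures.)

[H⁺] = 10^(−pH) = 10^(−2.25) = 5.623e-03 M. For HA ⇌ H⁺ + A⁻, Ka = [H⁺][A⁻]/[HA] = [H⁺]² / ([HA]₀ − [H⁺]) = (5.623e-03)² / (0.076 − 5.623e-03) = 4.49e-04.

K_a = 4.49e-04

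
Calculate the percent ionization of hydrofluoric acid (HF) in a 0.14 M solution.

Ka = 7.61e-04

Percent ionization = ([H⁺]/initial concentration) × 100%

Using Ka equilibrium: x² + Ka×x - Ka×C = 0. Solving: [H⁺] = 9.9483e-03. Percent = (9.9483e-03/0.14) × 100

Percent ionization = 7.11%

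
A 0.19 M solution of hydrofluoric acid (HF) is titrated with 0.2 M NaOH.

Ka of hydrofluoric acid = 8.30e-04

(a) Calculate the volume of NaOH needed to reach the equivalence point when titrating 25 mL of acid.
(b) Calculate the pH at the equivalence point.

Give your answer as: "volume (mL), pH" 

moles acid = 0.19 × 25/1000 = 0.00475 mol; V_base = moles/0.2 × 1000 = 23.7 mL. At equivalence only the conjugate base is present: [A⁻] = 0.00475/0.049 = 9.7436e-02 M. Kb = Kw/Ka = 1.20e-11; [OH⁻] = √(Kb × [A⁻]) = 1.0835e-06; pOH = 5.97; pH = 14 - pOH = 8.03.

V = 23.7 mL, pH = 8.03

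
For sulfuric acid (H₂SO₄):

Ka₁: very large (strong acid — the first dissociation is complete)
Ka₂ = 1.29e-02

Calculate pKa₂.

pKa₂ = -log(Ka₂) = -log(1.29e-02) = 1.89.

pK_{a2} = 1.89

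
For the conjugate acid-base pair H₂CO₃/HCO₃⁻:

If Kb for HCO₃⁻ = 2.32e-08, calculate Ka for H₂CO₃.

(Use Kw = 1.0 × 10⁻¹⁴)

For a conjugate pair Ka × Kb = Kw, so Ka = Kw/Kb = 1.0 × 10⁻¹⁴ / 2.32e-08 = 4.31e-07.

K_a = 4.31e-07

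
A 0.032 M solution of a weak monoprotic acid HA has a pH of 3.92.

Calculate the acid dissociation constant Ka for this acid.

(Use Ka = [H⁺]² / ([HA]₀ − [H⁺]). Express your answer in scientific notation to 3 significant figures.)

[H⁺] = 10^(−pH) = 10^(−3.92) = 1.202e-04 M. For HA ⇌ H⁺ + A⁻, Ka = [H⁺][A⁻]/[HA] = [H⁺]² / ([HA]₀ − [H⁺]) = (1.202e-04)² / (0.032 − 1.202e-04) = 4.53e-07.

K_a = 4.53e-07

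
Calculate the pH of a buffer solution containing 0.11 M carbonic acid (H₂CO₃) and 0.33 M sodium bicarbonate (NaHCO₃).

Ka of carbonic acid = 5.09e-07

pKa = -log(5.09e-07) = 6.29. pH = pKa + log([A⁻]/[HA]) = 6.29 + log(0.33/0.11)

pH = 6.77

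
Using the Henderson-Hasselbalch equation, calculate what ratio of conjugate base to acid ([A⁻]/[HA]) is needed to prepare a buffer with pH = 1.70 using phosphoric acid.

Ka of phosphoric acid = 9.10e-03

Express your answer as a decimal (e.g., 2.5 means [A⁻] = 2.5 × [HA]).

pKa = -log(9.10e-03) = 2.0410. pH = pKa + log([A⁻]/[HA]), so log([A⁻]/[HA]) = pH − pKa = 1.70 − 2.0410 = -0.3410. [A⁻]/[HA] = 10^(-0.3410) = 0.456

[A⁻]/[HA] = 0.456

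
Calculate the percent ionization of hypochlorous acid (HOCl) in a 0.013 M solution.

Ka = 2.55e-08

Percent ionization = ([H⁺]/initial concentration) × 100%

Using Ka equilibrium: x² + Ka×x - Ka×C = 0. Solving: [H⁺] = 1.8194e-05. Percent = (1.8194e-05/0.013) × 100

Percent ionization = 0.14%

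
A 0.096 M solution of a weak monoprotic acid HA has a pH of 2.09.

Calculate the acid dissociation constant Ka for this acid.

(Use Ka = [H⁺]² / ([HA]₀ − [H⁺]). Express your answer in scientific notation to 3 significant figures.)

[H⁺] = 10^(−pH) = 10^(−2.09) = 8.128e-03 M. For HA ⇌ H⁺ + A⁻, Ka = [H⁺][A⁻]/[HA] = [H⁺]² / ([HA]₀ − [H⁺]) = (8.128e-03)² / (0.096 − 8.128e-03) = 7.52e-04.

K_a = 7.52e-04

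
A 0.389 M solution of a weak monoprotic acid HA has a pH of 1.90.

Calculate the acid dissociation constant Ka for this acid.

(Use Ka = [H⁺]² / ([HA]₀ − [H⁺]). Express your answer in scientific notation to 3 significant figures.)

[H⁺] = 10^(−pH) = 10^(−1.90) = 1.259e-02 M. For HA ⇌ H⁺ + A⁻, Ka = [H⁺][A⁻]/[HA] = [H⁺]² / ([HA]₀ − [H⁺]) = (1.259e-02)² / (0.389 − 1.259e-02) = 4.21e-04.

K_a = 4.21e-04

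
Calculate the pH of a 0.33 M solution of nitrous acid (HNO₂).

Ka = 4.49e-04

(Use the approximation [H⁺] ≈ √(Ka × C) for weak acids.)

[H⁺] = √(Ka × C) = √(4.49e-04 × 0.33) = 1.2173e-02. pH = -log(1.2173e-02)

pH = 1.91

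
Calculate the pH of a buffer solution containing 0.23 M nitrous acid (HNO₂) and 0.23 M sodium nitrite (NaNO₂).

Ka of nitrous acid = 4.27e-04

pKa = -log(4.27e-04) = 3.37. pH = pKa + log([A⁻]/[HA]) = 3.37 + log(0.23/0.23)

pH = 3.37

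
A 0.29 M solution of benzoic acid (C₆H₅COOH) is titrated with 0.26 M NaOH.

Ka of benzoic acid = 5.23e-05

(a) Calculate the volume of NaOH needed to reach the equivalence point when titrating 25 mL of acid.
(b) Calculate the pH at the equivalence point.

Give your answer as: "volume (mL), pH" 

moles acid = 0.29 × 25/1000 = 0.00725 mol; V_base = moles/0.26 × 1000 = 27.9 mL. At equivalence only the conjugate base is present: [A⁻] = 0.00725/0.053 = 1.3709e-01 M. Kb = Kw/Ka = 1.91e-10; [OH⁻] = √(Kb × [A⁻]) = 5.1198e-06; pOH = 5.29; pH = 14 - pOH = 8.71.

V = 27.9 mL, pH = 8.71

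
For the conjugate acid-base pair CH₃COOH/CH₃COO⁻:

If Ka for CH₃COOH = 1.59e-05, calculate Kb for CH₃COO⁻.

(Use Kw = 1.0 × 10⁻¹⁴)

For a conjugate pair Ka × Kb = Kw, so Kb = Kw/Ka = 1.0 × 10⁻¹⁴ / 1.59e-05 = 6.29e-10.

K_b = 6.29e-10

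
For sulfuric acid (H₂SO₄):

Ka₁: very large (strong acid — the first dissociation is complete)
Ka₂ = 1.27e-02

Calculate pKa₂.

pKa₂ = -log(Ka₂) = -log(1.27e-02) = 1.90.

pK_{a2} = 1.90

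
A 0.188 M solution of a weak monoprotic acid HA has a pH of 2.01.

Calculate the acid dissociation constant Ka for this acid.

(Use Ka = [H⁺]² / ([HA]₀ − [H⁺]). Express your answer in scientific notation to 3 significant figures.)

[H⁺] = 10^(−pH) = 10^(−2.01) = 9.772e-03 M. For HA ⇌ H⁺ + A⁻, Ka = [H⁺][A⁻]/[HA] = [H⁺]² / ([HA]₀ − [H⁺]) = (9.772e-03)² / (0.188 − 9.772e-03) = 5.36e-04.

K_a = 5.36e-04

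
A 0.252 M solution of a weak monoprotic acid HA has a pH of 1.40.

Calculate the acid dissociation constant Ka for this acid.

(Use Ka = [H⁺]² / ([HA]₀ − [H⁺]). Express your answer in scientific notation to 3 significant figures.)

[H⁺] = 10^(−pH) = 10^(−1.40) = 3.981e-02 M. For HA ⇌ H⁺ + A⁻, Ka = [H⁺][A⁻]/[HA] = [H⁺]² / ([HA]₀ − [H⁺]) = (3.981e-02)² / (0.252 − 3.981e-02) = 7.47e-03.

K_a = 7.47e-03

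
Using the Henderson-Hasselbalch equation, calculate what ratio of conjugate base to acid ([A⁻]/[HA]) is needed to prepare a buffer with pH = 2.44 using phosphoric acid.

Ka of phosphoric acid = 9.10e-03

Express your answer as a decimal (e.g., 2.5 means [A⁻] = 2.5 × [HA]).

pKa = -log(9.10e-03) = 2.0410. pH = pKa + log([A⁻]/[HA]), so log([A⁻]/[HA]) = pH − pKa = 2.44 − 2.0410 = 0.3990. [A⁻]/[HA] = 10^(0.3990) = 2.51

[A⁻]/[HA] = 2.51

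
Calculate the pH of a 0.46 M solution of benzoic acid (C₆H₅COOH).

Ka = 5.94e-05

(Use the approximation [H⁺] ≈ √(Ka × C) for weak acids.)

[H⁺] = √(Ka × C) = √(5.94e-05 × 0.46) = 5.2272e-03. pH = -log(5.2272e-03)

pH = 2.28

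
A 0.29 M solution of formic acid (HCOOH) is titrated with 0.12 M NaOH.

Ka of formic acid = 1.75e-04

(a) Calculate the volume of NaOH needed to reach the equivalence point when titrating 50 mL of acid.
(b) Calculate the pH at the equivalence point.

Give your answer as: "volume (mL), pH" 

moles acid = 0.29 × 50/1000 = 0.0145 mol; V_base = moles/0.12 × 1000 = 120.8 mL. At equivalence only the conjugate base is present: [A⁻] = 0.0145/0.171 = 8.4878e-02 M. Kb = Kw/Ka = 5.71e-11; [OH⁻] = √(Kb × [A⁻]) = 2.2023e-06; pOH = 5.66; pH = 14 - pOH = 8.34.

V = 120.8 mL, pH = 8.34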